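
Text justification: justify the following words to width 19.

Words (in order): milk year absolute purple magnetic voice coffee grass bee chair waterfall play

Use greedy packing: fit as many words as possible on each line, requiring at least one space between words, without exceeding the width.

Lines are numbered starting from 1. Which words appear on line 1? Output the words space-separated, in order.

Line 1: ['milk', 'year', 'absolute'] (min_width=18, slack=1)
Line 2: ['purple', 'magnetic'] (min_width=15, slack=4)
Line 3: ['voice', 'coffee', 'grass'] (min_width=18, slack=1)
Line 4: ['bee', 'chair', 'waterfall'] (min_width=19, slack=0)
Line 5: ['play'] (min_width=4, slack=15)

Answer: milk year absolute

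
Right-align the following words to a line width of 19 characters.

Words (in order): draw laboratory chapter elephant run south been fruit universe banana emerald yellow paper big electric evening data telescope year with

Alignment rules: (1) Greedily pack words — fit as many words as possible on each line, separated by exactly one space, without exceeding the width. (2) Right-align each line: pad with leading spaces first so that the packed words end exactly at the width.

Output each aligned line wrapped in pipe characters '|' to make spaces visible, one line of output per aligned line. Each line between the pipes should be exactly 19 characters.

Line 1: ['draw', 'laboratory'] (min_width=15, slack=4)
Line 2: ['chapter', 'elephant'] (min_width=16, slack=3)
Line 3: ['run', 'south', 'been'] (min_width=14, slack=5)
Line 4: ['fruit', 'universe'] (min_width=14, slack=5)
Line 5: ['banana', 'emerald'] (min_width=14, slack=5)
Line 6: ['yellow', 'paper', 'big'] (min_width=16, slack=3)
Line 7: ['electric', 'evening'] (min_width=16, slack=3)
Line 8: ['data', 'telescope', 'year'] (min_width=19, slack=0)
Line 9: ['with'] (min_width=4, slack=15)

Answer: |    draw laboratory|
|   chapter elephant|
|     run south been|
|     fruit universe|
|     banana emerald|
|   yellow paper big|
|   electric evening|
|data telescope year|
|               with|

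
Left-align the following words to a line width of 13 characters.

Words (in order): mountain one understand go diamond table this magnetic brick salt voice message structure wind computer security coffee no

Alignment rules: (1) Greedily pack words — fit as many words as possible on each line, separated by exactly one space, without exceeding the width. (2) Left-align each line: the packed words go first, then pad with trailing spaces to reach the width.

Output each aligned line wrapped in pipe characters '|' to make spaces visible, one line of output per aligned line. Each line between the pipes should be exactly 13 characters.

Answer: |mountain one |
|understand go|
|diamond table|
|this magnetic|
|brick salt   |
|voice message|
|structure    |
|wind computer|
|security     |
|coffee no    |

Derivation:
Line 1: ['mountain', 'one'] (min_width=12, slack=1)
Line 2: ['understand', 'go'] (min_width=13, slack=0)
Line 3: ['diamond', 'table'] (min_width=13, slack=0)
Line 4: ['this', 'magnetic'] (min_width=13, slack=0)
Line 5: ['brick', 'salt'] (min_width=10, slack=3)
Line 6: ['voice', 'message'] (min_width=13, slack=0)
Line 7: ['structure'] (min_width=9, slack=4)
Line 8: ['wind', 'computer'] (min_width=13, slack=0)
Line 9: ['security'] (min_width=8, slack=5)
Line 10: ['coffee', 'no'] (min_width=9, slack=4)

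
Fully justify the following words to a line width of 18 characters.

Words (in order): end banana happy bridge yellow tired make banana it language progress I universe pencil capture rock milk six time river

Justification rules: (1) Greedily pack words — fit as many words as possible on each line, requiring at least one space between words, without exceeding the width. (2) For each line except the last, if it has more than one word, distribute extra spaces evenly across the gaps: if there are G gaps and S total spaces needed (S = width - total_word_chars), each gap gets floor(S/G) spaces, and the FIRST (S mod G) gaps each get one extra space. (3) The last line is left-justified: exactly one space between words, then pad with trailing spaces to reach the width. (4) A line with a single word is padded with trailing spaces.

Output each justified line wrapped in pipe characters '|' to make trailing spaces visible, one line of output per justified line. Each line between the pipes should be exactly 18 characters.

Line 1: ['end', 'banana', 'happy'] (min_width=16, slack=2)
Line 2: ['bridge', 'yellow'] (min_width=13, slack=5)
Line 3: ['tired', 'make', 'banana'] (min_width=17, slack=1)
Line 4: ['it', 'language'] (min_width=11, slack=7)
Line 5: ['progress', 'I'] (min_width=10, slack=8)
Line 6: ['universe', 'pencil'] (min_width=15, slack=3)
Line 7: ['capture', 'rock', 'milk'] (min_width=17, slack=1)
Line 8: ['six', 'time', 'river'] (min_width=14, slack=4)

Answer: |end  banana  happy|
|bridge      yellow|
|tired  make banana|
|it        language|
|progress         I|
|universe    pencil|
|capture  rock milk|
|six time river    |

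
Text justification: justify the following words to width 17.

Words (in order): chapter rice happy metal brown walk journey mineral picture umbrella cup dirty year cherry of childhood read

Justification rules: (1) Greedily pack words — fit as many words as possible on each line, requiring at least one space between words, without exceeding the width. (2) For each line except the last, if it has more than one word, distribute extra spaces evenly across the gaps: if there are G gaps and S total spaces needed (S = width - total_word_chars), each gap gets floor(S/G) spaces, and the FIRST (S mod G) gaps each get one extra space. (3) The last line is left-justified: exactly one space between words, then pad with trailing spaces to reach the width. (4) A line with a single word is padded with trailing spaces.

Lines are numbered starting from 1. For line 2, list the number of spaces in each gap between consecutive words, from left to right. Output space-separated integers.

Answer: 1 1

Derivation:
Line 1: ['chapter', 'rice'] (min_width=12, slack=5)
Line 2: ['happy', 'metal', 'brown'] (min_width=17, slack=0)
Line 3: ['walk', 'journey'] (min_width=12, slack=5)
Line 4: ['mineral', 'picture'] (min_width=15, slack=2)
Line 5: ['umbrella', 'cup'] (min_width=12, slack=5)
Line 6: ['dirty', 'year', 'cherry'] (min_width=17, slack=0)
Line 7: ['of', 'childhood', 'read'] (min_width=17, slack=0)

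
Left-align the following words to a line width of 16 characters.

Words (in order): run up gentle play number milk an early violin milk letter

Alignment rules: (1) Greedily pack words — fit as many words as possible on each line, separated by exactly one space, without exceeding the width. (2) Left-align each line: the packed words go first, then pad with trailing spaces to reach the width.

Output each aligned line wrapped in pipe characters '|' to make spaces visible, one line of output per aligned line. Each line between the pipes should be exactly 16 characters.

Line 1: ['run', 'up', 'gentle'] (min_width=13, slack=3)
Line 2: ['play', 'number', 'milk'] (min_width=16, slack=0)
Line 3: ['an', 'early', 'violin'] (min_width=15, slack=1)
Line 4: ['milk', 'letter'] (min_width=11, slack=5)

Answer: |run up gentle   |
|play number milk|
|an early violin |
|milk letter     |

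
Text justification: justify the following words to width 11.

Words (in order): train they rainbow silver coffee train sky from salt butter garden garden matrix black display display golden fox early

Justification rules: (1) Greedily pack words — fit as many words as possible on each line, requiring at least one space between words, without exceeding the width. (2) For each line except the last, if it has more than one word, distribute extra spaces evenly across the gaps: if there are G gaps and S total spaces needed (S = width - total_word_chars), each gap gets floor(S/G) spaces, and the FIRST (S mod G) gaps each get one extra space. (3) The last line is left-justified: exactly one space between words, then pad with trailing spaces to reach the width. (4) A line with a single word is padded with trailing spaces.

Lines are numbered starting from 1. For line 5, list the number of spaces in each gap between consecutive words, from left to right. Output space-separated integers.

Answer: 3

Derivation:
Line 1: ['train', 'they'] (min_width=10, slack=1)
Line 2: ['rainbow'] (min_width=7, slack=4)
Line 3: ['silver'] (min_width=6, slack=5)
Line 4: ['coffee'] (min_width=6, slack=5)
Line 5: ['train', 'sky'] (min_width=9, slack=2)
Line 6: ['from', 'salt'] (min_width=9, slack=2)
Line 7: ['butter'] (min_width=6, slack=5)
Line 8: ['garden'] (min_width=6, slack=5)
Line 9: ['garden'] (min_width=6, slack=5)
Line 10: ['matrix'] (min_width=6, slack=5)
Line 11: ['black'] (min_width=5, slack=6)
Line 12: ['display'] (min_width=7, slack=4)
Line 13: ['display'] (min_width=7, slack=4)
Line 14: ['golden', 'fox'] (min_width=10, slack=1)
Line 15: ['early'] (min_width=5, slack=6)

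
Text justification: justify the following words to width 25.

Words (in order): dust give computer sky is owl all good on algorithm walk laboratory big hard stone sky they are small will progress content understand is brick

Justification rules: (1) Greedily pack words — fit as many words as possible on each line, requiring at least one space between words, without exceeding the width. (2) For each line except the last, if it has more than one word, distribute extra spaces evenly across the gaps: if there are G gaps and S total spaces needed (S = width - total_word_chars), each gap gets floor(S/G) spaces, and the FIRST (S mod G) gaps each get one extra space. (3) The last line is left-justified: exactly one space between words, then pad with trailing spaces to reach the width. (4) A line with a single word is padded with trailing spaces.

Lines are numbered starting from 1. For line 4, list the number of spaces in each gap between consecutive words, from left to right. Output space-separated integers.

Line 1: ['dust', 'give', 'computer', 'sky', 'is'] (min_width=25, slack=0)
Line 2: ['owl', 'all', 'good', 'on', 'algorithm'] (min_width=25, slack=0)
Line 3: ['walk', 'laboratory', 'big', 'hard'] (min_width=24, slack=1)
Line 4: ['stone', 'sky', 'they', 'are', 'small'] (min_width=24, slack=1)
Line 5: ['will', 'progress', 'content'] (min_width=21, slack=4)
Line 6: ['understand', 'is', 'brick'] (min_width=19, slack=6)

Answer: 2 1 1 1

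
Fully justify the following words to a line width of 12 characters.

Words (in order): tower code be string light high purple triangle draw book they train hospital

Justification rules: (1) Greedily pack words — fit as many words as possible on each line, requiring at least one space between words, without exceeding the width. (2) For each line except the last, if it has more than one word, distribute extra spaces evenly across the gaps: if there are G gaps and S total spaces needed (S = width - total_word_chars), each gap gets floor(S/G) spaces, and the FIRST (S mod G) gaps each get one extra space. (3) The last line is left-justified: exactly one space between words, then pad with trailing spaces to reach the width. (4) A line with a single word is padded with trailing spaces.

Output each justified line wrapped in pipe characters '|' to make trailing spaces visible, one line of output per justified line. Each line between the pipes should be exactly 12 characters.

Answer: |tower   code|
|be    string|
|light   high|
|purple      |
|triangle    |
|draw    book|
|they   train|
|hospital    |

Derivation:
Line 1: ['tower', 'code'] (min_width=10, slack=2)
Line 2: ['be', 'string'] (min_width=9, slack=3)
Line 3: ['light', 'high'] (min_width=10, slack=2)
Line 4: ['purple'] (min_width=6, slack=6)
Line 5: ['triangle'] (min_width=8, slack=4)
Line 6: ['draw', 'book'] (min_width=9, slack=3)
Line 7: ['they', 'train'] (min_width=10, slack=2)
Line 8: ['hospital'] (min_width=8, slack=4)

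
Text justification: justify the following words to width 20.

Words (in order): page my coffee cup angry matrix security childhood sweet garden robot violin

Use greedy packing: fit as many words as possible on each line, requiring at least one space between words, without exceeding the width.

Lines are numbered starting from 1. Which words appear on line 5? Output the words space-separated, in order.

Answer: violin

Derivation:
Line 1: ['page', 'my', 'coffee', 'cup'] (min_width=18, slack=2)
Line 2: ['angry', 'matrix'] (min_width=12, slack=8)
Line 3: ['security', 'childhood'] (min_width=18, slack=2)
Line 4: ['sweet', 'garden', 'robot'] (min_width=18, slack=2)
Line 5: ['violin'] (min_width=6, slack=14)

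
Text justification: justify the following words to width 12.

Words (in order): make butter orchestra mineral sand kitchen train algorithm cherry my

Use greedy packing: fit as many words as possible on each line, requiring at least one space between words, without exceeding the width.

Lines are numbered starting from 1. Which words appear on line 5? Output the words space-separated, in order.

Line 1: ['make', 'butter'] (min_width=11, slack=1)
Line 2: ['orchestra'] (min_width=9, slack=3)
Line 3: ['mineral', 'sand'] (min_width=12, slack=0)
Line 4: ['kitchen'] (min_width=7, slack=5)
Line 5: ['train'] (min_width=5, slack=7)
Line 6: ['algorithm'] (min_width=9, slack=3)
Line 7: ['cherry', 'my'] (min_width=9, slack=3)

Answer: train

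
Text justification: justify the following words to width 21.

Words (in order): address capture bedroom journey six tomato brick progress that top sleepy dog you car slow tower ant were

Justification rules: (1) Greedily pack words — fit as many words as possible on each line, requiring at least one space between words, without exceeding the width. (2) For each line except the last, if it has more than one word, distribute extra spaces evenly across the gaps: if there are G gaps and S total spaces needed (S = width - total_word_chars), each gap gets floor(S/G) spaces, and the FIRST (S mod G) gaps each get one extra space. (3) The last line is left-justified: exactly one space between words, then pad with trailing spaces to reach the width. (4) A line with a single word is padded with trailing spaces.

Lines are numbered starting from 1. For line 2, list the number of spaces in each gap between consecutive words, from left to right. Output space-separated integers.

Line 1: ['address', 'capture'] (min_width=15, slack=6)
Line 2: ['bedroom', 'journey', 'six'] (min_width=19, slack=2)
Line 3: ['tomato', 'brick', 'progress'] (min_width=21, slack=0)
Line 4: ['that', 'top', 'sleepy', 'dog'] (min_width=19, slack=2)
Line 5: ['you', 'car', 'slow', 'tower'] (min_width=18, slack=3)
Line 6: ['ant', 'were'] (min_width=8, slack=13)

Answer: 2 2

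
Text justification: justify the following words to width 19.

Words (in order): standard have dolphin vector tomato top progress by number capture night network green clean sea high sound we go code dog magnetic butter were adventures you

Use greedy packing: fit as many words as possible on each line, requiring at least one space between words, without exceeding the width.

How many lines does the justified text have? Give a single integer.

Answer: 9

Derivation:
Line 1: ['standard', 'have'] (min_width=13, slack=6)
Line 2: ['dolphin', 'vector'] (min_width=14, slack=5)
Line 3: ['tomato', 'top', 'progress'] (min_width=19, slack=0)
Line 4: ['by', 'number', 'capture'] (min_width=17, slack=2)
Line 5: ['night', 'network', 'green'] (min_width=19, slack=0)
Line 6: ['clean', 'sea', 'high'] (min_width=14, slack=5)
Line 7: ['sound', 'we', 'go', 'code'] (min_width=16, slack=3)
Line 8: ['dog', 'magnetic', 'butter'] (min_width=19, slack=0)
Line 9: ['were', 'adventures', 'you'] (min_width=19, slack=0)
Total lines: 9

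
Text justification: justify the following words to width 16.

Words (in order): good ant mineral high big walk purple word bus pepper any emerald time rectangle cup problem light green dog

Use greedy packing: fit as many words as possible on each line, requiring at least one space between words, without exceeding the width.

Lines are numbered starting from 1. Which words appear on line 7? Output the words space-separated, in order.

Answer: problem light

Derivation:
Line 1: ['good', 'ant', 'mineral'] (min_width=16, slack=0)
Line 2: ['high', 'big', 'walk'] (min_width=13, slack=3)
Line 3: ['purple', 'word', 'bus'] (min_width=15, slack=1)
Line 4: ['pepper', 'any'] (min_width=10, slack=6)
Line 5: ['emerald', 'time'] (min_width=12, slack=4)
Line 6: ['rectangle', 'cup'] (min_width=13, slack=3)
Line 7: ['problem', 'light'] (min_width=13, slack=3)
Line 8: ['green', 'dog'] (min_width=9, slack=7)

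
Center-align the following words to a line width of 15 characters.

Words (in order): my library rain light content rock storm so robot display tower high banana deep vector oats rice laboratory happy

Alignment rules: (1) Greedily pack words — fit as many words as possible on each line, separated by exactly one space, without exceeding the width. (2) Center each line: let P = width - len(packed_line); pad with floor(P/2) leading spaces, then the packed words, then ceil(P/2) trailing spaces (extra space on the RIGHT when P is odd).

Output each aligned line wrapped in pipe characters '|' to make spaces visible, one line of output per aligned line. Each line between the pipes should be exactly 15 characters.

Answer: |my library rain|
| light content |
| rock storm so |
| robot display |
|  tower high   |
|  banana deep  |
|  vector oats  |
|rice laboratory|
|     happy     |

Derivation:
Line 1: ['my', 'library', 'rain'] (min_width=15, slack=0)
Line 2: ['light', 'content'] (min_width=13, slack=2)
Line 3: ['rock', 'storm', 'so'] (min_width=13, slack=2)
Line 4: ['robot', 'display'] (min_width=13, slack=2)
Line 5: ['tower', 'high'] (min_width=10, slack=5)
Line 6: ['banana', 'deep'] (min_width=11, slack=4)
Line 7: ['vector', 'oats'] (min_width=11, slack=4)
Line 8: ['rice', 'laboratory'] (min_width=15, slack=0)
Line 9: ['happy'] (min_width=5, slack=10)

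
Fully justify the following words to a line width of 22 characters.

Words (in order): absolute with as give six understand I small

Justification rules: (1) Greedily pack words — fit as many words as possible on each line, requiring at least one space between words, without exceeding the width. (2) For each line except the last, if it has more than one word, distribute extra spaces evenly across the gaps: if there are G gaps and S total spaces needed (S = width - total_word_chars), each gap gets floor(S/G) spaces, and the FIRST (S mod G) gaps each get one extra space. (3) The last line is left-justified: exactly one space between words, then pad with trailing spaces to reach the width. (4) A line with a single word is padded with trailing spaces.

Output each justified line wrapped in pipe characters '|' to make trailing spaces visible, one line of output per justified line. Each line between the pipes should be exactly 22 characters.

Answer: |absolute  with as give|
|six understand I small|

Derivation:
Line 1: ['absolute', 'with', 'as', 'give'] (min_width=21, slack=1)
Line 2: ['six', 'understand', 'I', 'small'] (min_width=22, slack=0)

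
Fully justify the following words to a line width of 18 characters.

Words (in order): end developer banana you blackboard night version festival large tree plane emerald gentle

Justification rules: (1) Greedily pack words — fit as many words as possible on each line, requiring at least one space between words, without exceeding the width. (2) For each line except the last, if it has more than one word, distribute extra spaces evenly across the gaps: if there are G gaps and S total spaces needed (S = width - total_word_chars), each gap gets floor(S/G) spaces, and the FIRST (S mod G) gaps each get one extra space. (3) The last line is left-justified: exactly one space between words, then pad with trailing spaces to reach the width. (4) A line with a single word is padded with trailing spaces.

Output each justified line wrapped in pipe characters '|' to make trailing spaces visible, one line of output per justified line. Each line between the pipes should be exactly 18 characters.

Answer: |end      developer|
|banana         you|
|blackboard   night|
|version   festival|
|large  tree  plane|
|emerald gentle    |

Derivation:
Line 1: ['end', 'developer'] (min_width=13, slack=5)
Line 2: ['banana', 'you'] (min_width=10, slack=8)
Line 3: ['blackboard', 'night'] (min_width=16, slack=2)
Line 4: ['version', 'festival'] (min_width=16, slack=2)
Line 5: ['large', 'tree', 'plane'] (min_width=16, slack=2)
Line 6: ['emerald', 'gentle'] (min_width=14, slack=4)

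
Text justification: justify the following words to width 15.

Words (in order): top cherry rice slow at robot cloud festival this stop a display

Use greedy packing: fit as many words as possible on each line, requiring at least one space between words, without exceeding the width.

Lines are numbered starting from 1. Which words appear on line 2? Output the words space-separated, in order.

Answer: slow at robot

Derivation:
Line 1: ['top', 'cherry', 'rice'] (min_width=15, slack=0)
Line 2: ['slow', 'at', 'robot'] (min_width=13, slack=2)
Line 3: ['cloud', 'festival'] (min_width=14, slack=1)
Line 4: ['this', 'stop', 'a'] (min_width=11, slack=4)
Line 5: ['display'] (min_width=7, slack=8)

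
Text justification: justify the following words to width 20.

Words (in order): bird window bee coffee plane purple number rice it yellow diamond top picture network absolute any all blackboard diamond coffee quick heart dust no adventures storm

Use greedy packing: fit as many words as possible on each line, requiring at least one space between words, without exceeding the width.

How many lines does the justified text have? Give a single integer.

Line 1: ['bird', 'window', 'bee'] (min_width=15, slack=5)
Line 2: ['coffee', 'plane', 'purple'] (min_width=19, slack=1)
Line 3: ['number', 'rice', 'it'] (min_width=14, slack=6)
Line 4: ['yellow', 'diamond', 'top'] (min_width=18, slack=2)
Line 5: ['picture', 'network'] (min_width=15, slack=5)
Line 6: ['absolute', 'any', 'all'] (min_width=16, slack=4)
Line 7: ['blackboard', 'diamond'] (min_width=18, slack=2)
Line 8: ['coffee', 'quick', 'heart'] (min_width=18, slack=2)
Line 9: ['dust', 'no', 'adventures'] (min_width=18, slack=2)
Line 10: ['storm'] (min_width=5, slack=15)
Total lines: 10

Answer: 10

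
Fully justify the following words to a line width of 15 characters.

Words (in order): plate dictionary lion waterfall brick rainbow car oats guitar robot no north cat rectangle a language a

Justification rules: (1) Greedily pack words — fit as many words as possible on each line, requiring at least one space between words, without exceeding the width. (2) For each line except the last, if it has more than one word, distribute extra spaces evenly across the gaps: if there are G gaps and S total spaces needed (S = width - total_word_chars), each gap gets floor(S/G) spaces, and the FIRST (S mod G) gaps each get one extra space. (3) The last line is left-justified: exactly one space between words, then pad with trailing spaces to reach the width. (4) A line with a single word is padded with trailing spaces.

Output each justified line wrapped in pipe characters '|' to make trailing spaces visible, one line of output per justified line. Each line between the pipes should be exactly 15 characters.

Line 1: ['plate'] (min_width=5, slack=10)
Line 2: ['dictionary', 'lion'] (min_width=15, slack=0)
Line 3: ['waterfall', 'brick'] (min_width=15, slack=0)
Line 4: ['rainbow', 'car'] (min_width=11, slack=4)
Line 5: ['oats', 'guitar'] (min_width=11, slack=4)
Line 6: ['robot', 'no', 'north'] (min_width=14, slack=1)
Line 7: ['cat', 'rectangle', 'a'] (min_width=15, slack=0)
Line 8: ['language', 'a'] (min_width=10, slack=5)

Answer: |plate          |
|dictionary lion|
|waterfall brick|
|rainbow     car|
|oats     guitar|
|robot  no north|
|cat rectangle a|
|language a     |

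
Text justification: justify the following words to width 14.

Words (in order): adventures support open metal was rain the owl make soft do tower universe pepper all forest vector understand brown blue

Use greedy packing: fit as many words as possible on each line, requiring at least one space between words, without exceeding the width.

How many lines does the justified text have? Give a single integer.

Answer: 10

Derivation:
Line 1: ['adventures'] (min_width=10, slack=4)
Line 2: ['support', 'open'] (min_width=12, slack=2)
Line 3: ['metal', 'was', 'rain'] (min_width=14, slack=0)
Line 4: ['the', 'owl', 'make'] (min_width=12, slack=2)
Line 5: ['soft', 'do', 'tower'] (min_width=13, slack=1)
Line 6: ['universe'] (min_width=8, slack=6)
Line 7: ['pepper', 'all'] (min_width=10, slack=4)
Line 8: ['forest', 'vector'] (min_width=13, slack=1)
Line 9: ['understand'] (min_width=10, slack=4)
Line 10: ['brown', 'blue'] (min_width=10, slack=4)
Total lines: 10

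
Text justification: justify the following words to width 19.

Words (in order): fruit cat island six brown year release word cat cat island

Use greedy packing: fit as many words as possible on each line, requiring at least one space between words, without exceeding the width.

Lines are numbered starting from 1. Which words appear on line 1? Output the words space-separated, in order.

Line 1: ['fruit', 'cat', 'island'] (min_width=16, slack=3)
Line 2: ['six', 'brown', 'year'] (min_width=14, slack=5)
Line 3: ['release', 'word', 'cat'] (min_width=16, slack=3)
Line 4: ['cat', 'island'] (min_width=10, slack=9)

Answer: fruit cat island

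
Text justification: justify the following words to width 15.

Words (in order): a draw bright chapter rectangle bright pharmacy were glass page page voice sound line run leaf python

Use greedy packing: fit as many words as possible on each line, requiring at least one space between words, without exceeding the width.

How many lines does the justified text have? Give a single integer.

Line 1: ['a', 'draw', 'bright'] (min_width=13, slack=2)
Line 2: ['chapter'] (min_width=7, slack=8)
Line 3: ['rectangle'] (min_width=9, slack=6)
Line 4: ['bright', 'pharmacy'] (min_width=15, slack=0)
Line 5: ['were', 'glass', 'page'] (min_width=15, slack=0)
Line 6: ['page', 'voice'] (min_width=10, slack=5)
Line 7: ['sound', 'line', 'run'] (min_width=14, slack=1)
Line 8: ['leaf', 'python'] (min_width=11, slack=4)
Total lines: 8

Answer: 8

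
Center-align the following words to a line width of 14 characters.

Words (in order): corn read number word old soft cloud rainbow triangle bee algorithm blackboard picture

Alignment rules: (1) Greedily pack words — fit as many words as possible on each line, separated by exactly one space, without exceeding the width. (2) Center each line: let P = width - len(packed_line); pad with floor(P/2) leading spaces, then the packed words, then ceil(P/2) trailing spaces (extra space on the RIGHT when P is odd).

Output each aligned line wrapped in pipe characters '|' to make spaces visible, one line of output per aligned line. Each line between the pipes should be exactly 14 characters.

Line 1: ['corn', 'read'] (min_width=9, slack=5)
Line 2: ['number', 'word'] (min_width=11, slack=3)
Line 3: ['old', 'soft', 'cloud'] (min_width=14, slack=0)
Line 4: ['rainbow'] (min_width=7, slack=7)
Line 5: ['triangle', 'bee'] (min_width=12, slack=2)
Line 6: ['algorithm'] (min_width=9, slack=5)
Line 7: ['blackboard'] (min_width=10, slack=4)
Line 8: ['picture'] (min_width=7, slack=7)

Answer: |  corn read   |
| number word  |
|old soft cloud|
|   rainbow    |
| triangle bee |
|  algorithm   |
|  blackboard  |
|   picture    |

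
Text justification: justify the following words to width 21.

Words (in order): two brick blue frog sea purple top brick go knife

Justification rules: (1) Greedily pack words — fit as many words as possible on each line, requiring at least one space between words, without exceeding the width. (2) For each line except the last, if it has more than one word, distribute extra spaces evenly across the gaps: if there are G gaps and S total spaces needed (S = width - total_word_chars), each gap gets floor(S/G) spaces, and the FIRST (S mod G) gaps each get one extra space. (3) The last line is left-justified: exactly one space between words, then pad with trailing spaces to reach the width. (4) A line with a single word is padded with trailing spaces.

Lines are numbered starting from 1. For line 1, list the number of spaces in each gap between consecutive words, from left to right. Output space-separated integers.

Answer: 2 2 1

Derivation:
Line 1: ['two', 'brick', 'blue', 'frog'] (min_width=19, slack=2)
Line 2: ['sea', 'purple', 'top', 'brick'] (min_width=20, slack=1)
Line 3: ['go', 'knife'] (min_width=8, slack=13)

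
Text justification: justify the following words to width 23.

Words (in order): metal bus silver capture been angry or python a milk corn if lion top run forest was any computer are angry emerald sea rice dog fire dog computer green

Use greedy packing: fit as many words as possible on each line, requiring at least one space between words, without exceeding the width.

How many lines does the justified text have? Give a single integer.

Answer: 7

Derivation:
Line 1: ['metal', 'bus', 'silver'] (min_width=16, slack=7)
Line 2: ['capture', 'been', 'angry', 'or'] (min_width=21, slack=2)
Line 3: ['python', 'a', 'milk', 'corn', 'if'] (min_width=21, slack=2)
Line 4: ['lion', 'top', 'run', 'forest', 'was'] (min_width=23, slack=0)
Line 5: ['any', 'computer', 'are', 'angry'] (min_width=22, slack=1)
Line 6: ['emerald', 'sea', 'rice', 'dog'] (min_width=20, slack=3)
Line 7: ['fire', 'dog', 'computer', 'green'] (min_width=23, slack=0)
Total lines: 7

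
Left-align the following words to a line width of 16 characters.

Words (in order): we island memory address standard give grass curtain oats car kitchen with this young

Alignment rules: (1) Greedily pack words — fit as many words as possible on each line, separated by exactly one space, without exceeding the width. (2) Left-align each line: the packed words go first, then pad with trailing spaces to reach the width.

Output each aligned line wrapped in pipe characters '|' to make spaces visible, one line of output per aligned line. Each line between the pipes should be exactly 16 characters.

Line 1: ['we', 'island', 'memory'] (min_width=16, slack=0)
Line 2: ['address', 'standard'] (min_width=16, slack=0)
Line 3: ['give', 'grass'] (min_width=10, slack=6)
Line 4: ['curtain', 'oats', 'car'] (min_width=16, slack=0)
Line 5: ['kitchen', 'with'] (min_width=12, slack=4)
Line 6: ['this', 'young'] (min_width=10, slack=6)

Answer: |we island memory|
|address standard|
|give grass      |
|curtain oats car|
|kitchen with    |
|this young      |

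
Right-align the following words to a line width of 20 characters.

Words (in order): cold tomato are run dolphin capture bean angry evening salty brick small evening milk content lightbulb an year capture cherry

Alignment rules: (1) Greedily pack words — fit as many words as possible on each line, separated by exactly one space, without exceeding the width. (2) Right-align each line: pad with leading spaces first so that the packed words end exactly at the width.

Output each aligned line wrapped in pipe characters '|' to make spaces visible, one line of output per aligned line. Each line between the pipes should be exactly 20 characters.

Line 1: ['cold', 'tomato', 'are', 'run'] (min_width=19, slack=1)
Line 2: ['dolphin', 'capture', 'bean'] (min_width=20, slack=0)
Line 3: ['angry', 'evening', 'salty'] (min_width=19, slack=1)
Line 4: ['brick', 'small', 'evening'] (min_width=19, slack=1)
Line 5: ['milk', 'content'] (min_width=12, slack=8)
Line 6: ['lightbulb', 'an', 'year'] (min_width=17, slack=3)
Line 7: ['capture', 'cherry'] (min_width=14, slack=6)

Answer: | cold tomato are run|
|dolphin capture bean|
| angry evening salty|
| brick small evening|
|        milk content|
|   lightbulb an year|
|      capture cherry|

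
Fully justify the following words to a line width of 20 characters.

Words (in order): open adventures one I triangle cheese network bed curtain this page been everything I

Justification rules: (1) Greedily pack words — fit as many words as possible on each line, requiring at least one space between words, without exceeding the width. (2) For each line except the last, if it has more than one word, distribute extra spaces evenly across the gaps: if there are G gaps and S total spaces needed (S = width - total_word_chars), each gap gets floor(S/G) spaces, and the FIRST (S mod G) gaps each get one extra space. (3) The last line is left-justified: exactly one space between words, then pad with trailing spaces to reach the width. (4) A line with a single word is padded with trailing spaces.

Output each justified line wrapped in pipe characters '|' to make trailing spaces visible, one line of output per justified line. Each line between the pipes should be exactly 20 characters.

Line 1: ['open', 'adventures', 'one'] (min_width=19, slack=1)
Line 2: ['I', 'triangle', 'cheese'] (min_width=17, slack=3)
Line 3: ['network', 'bed', 'curtain'] (min_width=19, slack=1)
Line 4: ['this', 'page', 'been'] (min_width=14, slack=6)
Line 5: ['everything', 'I'] (min_width=12, slack=8)

Answer: |open  adventures one|
|I   triangle  cheese|
|network  bed curtain|
|this    page    been|
|everything I        |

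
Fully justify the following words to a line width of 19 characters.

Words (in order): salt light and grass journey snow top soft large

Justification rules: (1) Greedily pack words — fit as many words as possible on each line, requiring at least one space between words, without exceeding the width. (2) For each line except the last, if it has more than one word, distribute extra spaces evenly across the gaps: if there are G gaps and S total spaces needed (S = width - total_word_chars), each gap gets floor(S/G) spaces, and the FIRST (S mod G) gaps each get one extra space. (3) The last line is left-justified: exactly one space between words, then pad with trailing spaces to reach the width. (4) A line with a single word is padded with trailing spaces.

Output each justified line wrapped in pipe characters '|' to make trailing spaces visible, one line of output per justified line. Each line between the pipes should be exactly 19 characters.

Answer: |salt    light   and|
|grass  journey snow|
|top soft large     |

Derivation:
Line 1: ['salt', 'light', 'and'] (min_width=14, slack=5)
Line 2: ['grass', 'journey', 'snow'] (min_width=18, slack=1)
Line 3: ['top', 'soft', 'large'] (min_width=14, slack=5)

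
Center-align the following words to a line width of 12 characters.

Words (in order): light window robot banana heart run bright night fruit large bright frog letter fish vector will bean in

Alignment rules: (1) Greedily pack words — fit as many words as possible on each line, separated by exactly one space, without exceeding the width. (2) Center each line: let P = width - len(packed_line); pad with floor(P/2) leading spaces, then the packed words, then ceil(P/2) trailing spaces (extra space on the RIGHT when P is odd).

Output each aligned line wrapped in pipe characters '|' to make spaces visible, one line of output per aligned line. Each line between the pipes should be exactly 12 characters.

Answer: |light window|
|robot banana|
| heart run  |
|bright night|
|fruit large |
|bright frog |
|letter fish |
|vector will |
|  bean in   |

Derivation:
Line 1: ['light', 'window'] (min_width=12, slack=0)
Line 2: ['robot', 'banana'] (min_width=12, slack=0)
Line 3: ['heart', 'run'] (min_width=9, slack=3)
Line 4: ['bright', 'night'] (min_width=12, slack=0)
Line 5: ['fruit', 'large'] (min_width=11, slack=1)
Line 6: ['bright', 'frog'] (min_width=11, slack=1)
Line 7: ['letter', 'fish'] (min_width=11, slack=1)
Line 8: ['vector', 'will'] (min_width=11, slack=1)
Line 9: ['bean', 'in'] (min_width=7, slack=5)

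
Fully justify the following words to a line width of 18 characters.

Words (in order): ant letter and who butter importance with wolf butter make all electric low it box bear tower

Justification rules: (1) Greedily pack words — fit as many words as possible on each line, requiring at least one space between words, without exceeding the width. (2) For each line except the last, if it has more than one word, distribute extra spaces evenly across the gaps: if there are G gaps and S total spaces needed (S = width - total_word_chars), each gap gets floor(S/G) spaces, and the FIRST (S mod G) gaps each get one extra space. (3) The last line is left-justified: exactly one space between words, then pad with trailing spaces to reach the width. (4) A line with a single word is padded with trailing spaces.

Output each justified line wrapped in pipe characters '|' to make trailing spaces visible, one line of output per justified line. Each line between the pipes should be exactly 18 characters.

Answer: |ant letter and who|
|butter  importance|
|with  wolf  butter|
|make  all electric|
|low  it  box  bear|
|tower             |

Derivation:
Line 1: ['ant', 'letter', 'and', 'who'] (min_width=18, slack=0)
Line 2: ['butter', 'importance'] (min_width=17, slack=1)
Line 3: ['with', 'wolf', 'butter'] (min_width=16, slack=2)
Line 4: ['make', 'all', 'electric'] (min_width=17, slack=1)
Line 5: ['low', 'it', 'box', 'bear'] (min_width=15, slack=3)
Line 6: ['tower'] (min_width=5, slack=13)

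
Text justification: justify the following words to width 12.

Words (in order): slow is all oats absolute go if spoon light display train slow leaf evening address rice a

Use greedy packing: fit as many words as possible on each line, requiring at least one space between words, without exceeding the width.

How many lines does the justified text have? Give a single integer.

Line 1: ['slow', 'is', 'all'] (min_width=11, slack=1)
Line 2: ['oats'] (min_width=4, slack=8)
Line 3: ['absolute', 'go'] (min_width=11, slack=1)
Line 4: ['if', 'spoon'] (min_width=8, slack=4)
Line 5: ['light'] (min_width=5, slack=7)
Line 6: ['display'] (min_width=7, slack=5)
Line 7: ['train', 'slow'] (min_width=10, slack=2)
Line 8: ['leaf', 'evening'] (min_width=12, slack=0)
Line 9: ['address', 'rice'] (min_width=12, slack=0)
Line 10: ['a'] (min_width=1, slack=11)
Total lines: 10

Answer: 10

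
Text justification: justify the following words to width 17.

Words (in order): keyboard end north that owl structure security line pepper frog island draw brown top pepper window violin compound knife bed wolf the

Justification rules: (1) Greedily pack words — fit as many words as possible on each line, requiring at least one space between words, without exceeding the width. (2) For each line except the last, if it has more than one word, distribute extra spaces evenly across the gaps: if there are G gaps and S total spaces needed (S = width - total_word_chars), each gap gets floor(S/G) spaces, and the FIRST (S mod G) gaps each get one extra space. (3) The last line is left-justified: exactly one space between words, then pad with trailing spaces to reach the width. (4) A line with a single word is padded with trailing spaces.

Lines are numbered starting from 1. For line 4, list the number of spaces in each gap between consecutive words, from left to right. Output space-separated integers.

Answer: 5

Derivation:
Line 1: ['keyboard', 'end'] (min_width=12, slack=5)
Line 2: ['north', 'that', 'owl'] (min_width=14, slack=3)
Line 3: ['structure'] (min_width=9, slack=8)
Line 4: ['security', 'line'] (min_width=13, slack=4)
Line 5: ['pepper', 'frog'] (min_width=11, slack=6)
Line 6: ['island', 'draw', 'brown'] (min_width=17, slack=0)
Line 7: ['top', 'pepper', 'window'] (min_width=17, slack=0)
Line 8: ['violin', 'compound'] (min_width=15, slack=2)
Line 9: ['knife', 'bed', 'wolf'] (min_width=14, slack=3)
Line 10: ['the'] (min_width=3, slack=14)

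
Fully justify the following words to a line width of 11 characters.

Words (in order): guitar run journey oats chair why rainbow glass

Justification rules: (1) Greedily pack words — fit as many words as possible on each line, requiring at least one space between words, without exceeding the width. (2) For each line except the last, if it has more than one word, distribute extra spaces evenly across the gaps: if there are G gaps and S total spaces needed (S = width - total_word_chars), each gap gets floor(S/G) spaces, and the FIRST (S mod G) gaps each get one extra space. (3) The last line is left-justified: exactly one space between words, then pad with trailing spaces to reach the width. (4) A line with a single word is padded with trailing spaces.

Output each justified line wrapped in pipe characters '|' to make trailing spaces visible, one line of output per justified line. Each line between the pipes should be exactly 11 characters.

Answer: |guitar  run|
|journey    |
|oats  chair|
|why rainbow|
|glass      |

Derivation:
Line 1: ['guitar', 'run'] (min_width=10, slack=1)
Line 2: ['journey'] (min_width=7, slack=4)
Line 3: ['oats', 'chair'] (min_width=10, slack=1)
Line 4: ['why', 'rainbow'] (min_width=11, slack=0)
Line 5: ['glass'] (min_width=5, slack=6)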